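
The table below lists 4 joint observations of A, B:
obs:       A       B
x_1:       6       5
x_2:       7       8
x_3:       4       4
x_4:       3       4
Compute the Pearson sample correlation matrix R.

Step 1 — column means:
  mean(A) = (6 + 7 + 4 + 3) / 4 = 20/4 = 5
  mean(B) = (5 + 8 + 4 + 4) / 4 = 21/4 = 5.25

Step 2 — sample variances and covariances s[i,j] = (1/(n-1)) · Σ_k (x_{k,i} - mean_i) · (x_{k,j} - mean_j), with n-1 = 3:
  s[A,A] = ((1)·(1) + (2)·(2) + (-1)·(-1) + (-2)·(-2)) / 3 = 10/3 = 3.3333
  s[A,B] = ((1)·(-0.25) + (2)·(2.75) + (-1)·(-1.25) + (-2)·(-1.25)) / 3 = 9/3 = 3
  s[B,B] = ((-0.25)·(-0.25) + (2.75)·(2.75) + (-1.25)·(-1.25) + (-1.25)·(-1.25)) / 3 = 10.75/3 = 3.5833
  Sample standard deviations s_i = √(s[i,i]):
  s(A) = √(3.3333) = 1.8257
  s(B) = √(3.5833) = 1.893

Step 3 — r_{ij} = s_{ij} / (s_i · s_j):
  r[A,A] = 1 (diagonal).
  r[A,B] = 3 / (1.8257 · 1.893) = 3 / 3.4561 = 0.868
  r[B,B] = 1 (diagonal).

R is symmetric with unit diagonal. Assembling:

R = [[1, 0.868],
 [0.868, 1]]


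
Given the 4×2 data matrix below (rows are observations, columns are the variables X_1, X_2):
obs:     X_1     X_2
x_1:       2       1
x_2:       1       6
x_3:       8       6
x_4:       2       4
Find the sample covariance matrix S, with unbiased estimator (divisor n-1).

Step 1 — column means:
  mean(X_1) = (2 + 1 + 8 + 2) / 4 = 13/4 = 3.25
  mean(X_2) = (1 + 6 + 6 + 4) / 4 = 17/4 = 4.25

Step 2 — sample covariance S[i,j] = (1/(n-1)) · Σ_k (x_{k,i} - mean_i) · (x_{k,j} - mean_j), with n-1 = 3.
  S[X_1,X_1] = ((-1.25)·(-1.25) + (-2.25)·(-2.25) + (4.75)·(4.75) + (-1.25)·(-1.25)) / 3 = 30.75/3 = 10.25
  S[X_1,X_2] = ((-1.25)·(-3.25) + (-2.25)·(1.75) + (4.75)·(1.75) + (-1.25)·(-0.25)) / 3 = 8.75/3 = 2.9167
  S[X_2,X_2] = ((-3.25)·(-3.25) + (1.75)·(1.75) + (1.75)·(1.75) + (-0.25)·(-0.25)) / 3 = 16.75/3 = 5.5833

S is symmetric (S[j,i] = S[i,j]). Assembling:

S = [[10.25, 2.9167],
 [2.9167, 5.5833]]


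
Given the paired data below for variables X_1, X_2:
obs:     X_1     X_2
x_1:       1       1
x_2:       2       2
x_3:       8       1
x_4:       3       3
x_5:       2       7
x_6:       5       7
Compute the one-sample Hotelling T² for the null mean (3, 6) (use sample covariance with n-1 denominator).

Step 1 — sample mean vector:
  mean(X_1) = (1 + 2 + 8 + 3 + 2 + 5) / 6 = 21/6 = 3.5
  mean(X_2) = (1 + 2 + 1 + 3 + 7 + 7) / 6 = 21/6 = 3.5
  x̄ = (3.5, 3.5),  deviation x̄ - mu_0 = (3.5, 3.5) - (3, 6) = (0.5, -2.5).

Step 2 — sample covariance matrix, S[i,j] = (1/(n-1)) · Σ_k (x_{k,i} - mean_i) · (x_{k,j} - mean_j), divisor n-1 = 5:
  S[X_1,X_1] = ((-2.5)·(-2.5) + (-1.5)·(-1.5) + (4.5)·(4.5) + (-0.5)·(-0.5) + (-1.5)·(-1.5) + (1.5)·(1.5)) / 5 = 33.5/5 = 6.7
  S[X_1,X_2] = ((-2.5)·(-2.5) + (-1.5)·(-1.5) + (4.5)·(-2.5) + (-0.5)·(-0.5) + (-1.5)·(3.5) + (1.5)·(3.5)) / 5 = -2.5/5 = -0.5
  S[X_2,X_2] = ((-2.5)·(-2.5) + (-1.5)·(-1.5) + (-2.5)·(-2.5) + (-0.5)·(-0.5) + (3.5)·(3.5) + (3.5)·(3.5)) / 5 = 39.5/5 = 7.9
  S = [[6.7, -0.5],
 [-0.5, 7.9]].

Step 3 — invert S. det(S) = 6.7·7.9 - (-0.5)² = 52.68.
  S^{-1} = (1/det) · [[d, -b], [-b, a]] = [[0.15, 0.0095],
 [0.0095, 0.1272]].

Step 4 — quadratic form (x̄ - mu_0)^T · S^{-1} · (x̄ - mu_0):
  S^{-1} · (x̄ - mu_0) = (0.0513, -0.3132),
  (x̄ - mu_0)^T · [...] = (0.5)·(0.0513) + (-2.5)·(-0.3132) = 0.8087.

Step 5 — scale by n: T² = 6 · 0.8087 = 4.8519.

T² ≈ 4.8519


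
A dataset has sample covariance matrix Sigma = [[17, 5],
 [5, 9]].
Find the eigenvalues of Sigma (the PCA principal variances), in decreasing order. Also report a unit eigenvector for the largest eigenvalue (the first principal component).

Step 1 — characteristic polynomial of 2×2 Sigma:
  det(Sigma - λI) = λ² - trace · λ + det = 0.
  trace = 17 + 9 = 26, det = 17·9 - (5)² = 128.
Step 2 — discriminant:
  Δ = trace² - 4·det = 676 - 512 = 164.
Step 3 — eigenvalues:
  λ = (trace ± √Δ)/2 = (26 ± 12.8062)/2,
  λ_1 = 19.4031,  λ_2 = 6.5969.

Step 4 — unit eigenvector for λ_1: solve (Sigma - λ_1 I)v = 0. First row:
  (17 - 19.4031)·v_x + (5)·v_y = 0, i.e. (-2.4031)·v_x + (5)·v_y = 0,
  so v ∝ (b, λ_1 - a) = (5, 2.4031) = u.
  ||u|| = √((5)² + (2.4031)²) = √(30.775) ≈ 5.5475,
  v_1 = u/||u|| ≈ (0.9013, 0.4332) (||v_1|| = 1).

λ_1 = 19.4031,  λ_2 = 6.5969;  v_1 ≈ (0.9013, 0.4332)


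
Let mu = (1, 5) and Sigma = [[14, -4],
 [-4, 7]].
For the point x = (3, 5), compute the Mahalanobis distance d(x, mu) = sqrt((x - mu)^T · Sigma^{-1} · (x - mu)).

Step 1 — centre the observation: (x - mu) = (2, 0).

Step 2 — invert Sigma. det(Sigma) = 14·7 - (-4)² = 82.
  Sigma^{-1} = (1/det) · [[d, -b], [-b, a]] = [[0.0854, 0.0488],
 [0.0488, 0.1707]].

Step 3 — form the quadratic (x - mu)^T · Sigma^{-1} · (x - mu):
  Sigma^{-1} · (x - mu) = (0.1707, 0.0976).
  (x - mu)^T · [Sigma^{-1} · (x - mu)] = (2)·(0.1707) + (0)·(0.0976) = 0.3415.

Step 4 — take square root: d = √(0.3415) ≈ 0.5843.

d(x, mu) = √(0.3415) ≈ 0.5843


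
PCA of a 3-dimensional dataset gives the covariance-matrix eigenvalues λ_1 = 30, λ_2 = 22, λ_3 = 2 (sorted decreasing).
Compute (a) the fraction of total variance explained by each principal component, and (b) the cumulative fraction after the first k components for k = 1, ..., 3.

Step 1 — total variance = trace(Sigma) = Σ λ_i = 30 + 22 + 2 = 54.

Step 2 — fraction explained by component i = λ_i / Σ λ:
  PC1: 30/54 = 0.5556
  PC2: 22/54 = 0.4074
  PC3: 2/54 = 0.037

Step 3 — cumulative fraction after k components = (λ_1 + ... + λ_k) / Σ λ:
  k = 1: 30/54 = 0.5556
  k = 2: (30 + 22)/54 = 52/54 = 0.963
  k = 3: (30 + 22 + 2)/54 = 54/54 = 1

Summary (fraction, with percent):

explained: PC1 0.5556 (55.56%), PC2 0.4074 (40.74%), PC3 0.037 (3.7%);  cumulative: 0.5556, 0.963, 1


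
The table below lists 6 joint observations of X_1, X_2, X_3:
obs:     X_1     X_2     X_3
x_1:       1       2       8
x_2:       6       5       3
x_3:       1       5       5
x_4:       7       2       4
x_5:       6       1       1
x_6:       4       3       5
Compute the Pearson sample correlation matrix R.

Step 1 — column means:
  mean(X_1) = (1 + 6 + 1 + 7 + 6 + 4) / 6 = 25/6 = 4.1667
  mean(X_2) = (2 + 5 + 5 + 2 + 1 + 3) / 6 = 18/6 = 3
  mean(X_3) = (8 + 3 + 5 + 4 + 1 + 5) / 6 = 26/6 = 4.3333

Step 2 — sample variances and covariances s[i,j] = (1/(n-1)) · Σ_k (x_{k,i} - mean_i) · (x_{k,j} - mean_j), with n-1 = 5:
  s[X_1,X_1] = ((-3.1667)·(-3.1667) + (1.8333)·(1.8333) + (-3.1667)·(-3.1667) + (2.8333)·(2.8333) + (1.8333)·(1.8333) + (-0.1667)·(-0.1667)) / 5 = 34.8333/5 = 6.9667
  s[X_1,X_2] = ((-3.1667)·(-1) + (1.8333)·(2) + (-3.1667)·(2) + (2.8333)·(-1) + (1.8333)·(-2) + (-0.1667)·(0)) / 5 = -6/5 = -1.2
  s[X_1,X_3] = ((-3.1667)·(3.6667) + (1.8333)·(-1.3333) + (-3.1667)·(0.6667) + (2.8333)·(-0.3333) + (1.8333)·(-3.3333) + (-0.1667)·(0.6667)) / 5 = -23.3333/5 = -4.6667
  s[X_2,X_2] = ((-1)·(-1) + (2)·(2) + (2)·(2) + (-1)·(-1) + (-2)·(-2) + (0)·(0)) / 5 = 14/5 = 2.8
  s[X_2,X_3] = ((-1)·(3.6667) + (2)·(-1.3333) + (2)·(0.6667) + (-1)·(-0.3333) + (-2)·(-3.3333) + (0)·(0.6667)) / 5 = 2/5 = 0.4
  s[X_3,X_3] = ((3.6667)·(3.6667) + (-1.3333)·(-1.3333) + (0.6667)·(0.6667) + (-0.3333)·(-0.3333) + (-3.3333)·(-3.3333) + (0.6667)·(0.6667)) / 5 = 27.3333/5 = 5.4667
  Sample standard deviations s_i = √(s[i,i]):
  s(X_1) = √(6.9667) = 2.6394
  s(X_2) = √(2.8) = 1.6733
  s(X_3) = √(5.4667) = 2.3381

Step 3 — r_{ij} = s_{ij} / (s_i · s_j):
  r[X_1,X_1] = 1 (diagonal).
  r[X_1,X_2] = -1.2 / (2.6394 · 1.6733) = -1.2 / 4.4166 = -0.2717
  r[X_1,X_3] = -4.6667 / (2.6394 · 2.3381) = -4.6667 / 6.1713 = -0.7562
  r[X_2,X_2] = 1 (diagonal).
  r[X_2,X_3] = 0.4 / (1.6733 · 2.3381) = 0.4 / 3.9124 = 0.1022
  r[X_3,X_3] = 1 (diagonal).

R is symmetric with unit diagonal. Assembling:

R = [[1, -0.2717, -0.7562],
 [-0.2717, 1, 0.1022],
 [-0.7562, 0.1022, 1]]


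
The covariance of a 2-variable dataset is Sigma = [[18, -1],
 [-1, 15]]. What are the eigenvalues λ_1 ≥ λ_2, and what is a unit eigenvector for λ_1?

Step 1 — characteristic polynomial of 2×2 Sigma:
  det(Sigma - λI) = λ² - trace · λ + det = 0.
  trace = 18 + 15 = 33, det = 18·15 - (-1)² = 269.
Step 2 — discriminant:
  Δ = trace² - 4·det = 1089 - 1076 = 13.
Step 3 — eigenvalues:
  λ = (trace ± √Δ)/2 = (33 ± 3.6056)/2,
  λ_1 = 18.3028,  λ_2 = 14.6972.

Step 4 — unit eigenvector for λ_1: solve (Sigma - λ_1 I)v = 0. First row:
  (18 - 18.3028)·v_x + (-1)·v_y = 0, i.e. (-0.3028)·v_x + (-1)·v_y = 0,
  so v ∝ (b, λ_1 - a) = (-1, 0.3028); multiply by -1 so the first entry is positive: u = (1, -0.3028).
  ||u|| = √((1)² + (-0.3028)²) = √(1.0917) ≈ 1.0448,
  v_1 = u/||u|| ≈ (0.9571, -0.2898) (||v_1|| = 1).

λ_1 = 18.3028,  λ_2 = 14.6972;  v_1 ≈ (0.9571, -0.2898)


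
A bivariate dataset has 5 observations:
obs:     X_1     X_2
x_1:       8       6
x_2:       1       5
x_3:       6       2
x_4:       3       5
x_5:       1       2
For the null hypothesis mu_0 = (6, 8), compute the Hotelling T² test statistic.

Step 1 — sample mean vector:
  mean(X_1) = (8 + 1 + 6 + 3 + 1) / 5 = 19/5 = 3.8
  mean(X_2) = (6 + 5 + 2 + 5 + 2) / 5 = 20/5 = 4
  x̄ = (3.8, 4),  deviation x̄ - mu_0 = (3.8, 4) - (6, 8) = (-2.2, -4).

Step 2 — sample covariance matrix, S[i,j] = (1/(n-1)) · Σ_k (x_{k,i} - mean_i) · (x_{k,j} - mean_j), divisor n-1 = 4:
  S[X_1,X_1] = ((4.2)·(4.2) + (-2.8)·(-2.8) + (2.2)·(2.2) + (-0.8)·(-0.8) + (-2.8)·(-2.8)) / 4 = 38.8/4 = 9.7
  S[X_1,X_2] = ((4.2)·(2) + (-2.8)·(1) + (2.2)·(-2) + (-0.8)·(1) + (-2.8)·(-2)) / 4 = 6/4 = 1.5
  S[X_2,X_2] = ((2)·(2) + (1)·(1) + (-2)·(-2) + (1)·(1) + (-2)·(-2)) / 4 = 14/4 = 3.5
  S = [[9.7, 1.5],
 [1.5, 3.5]].

Step 3 — invert S. det(S) = 9.7·3.5 - (1.5)² = 31.7.
  S^{-1} = (1/det) · [[d, -b], [-b, a]] = [[0.1104, -0.0473],
 [-0.0473, 0.306]].

Step 4 — quadratic form (x̄ - mu_0)^T · S^{-1} · (x̄ - mu_0):
  S^{-1} · (x̄ - mu_0) = (-0.0536, -1.1199),
  (x̄ - mu_0)^T · [...] = (-2.2)·(-0.0536) + (-4)·(-1.1199) = 4.5975.

Step 5 — scale by n: T² = 5 · 4.5975 = 22.9874.

T² ≈ 22.9874


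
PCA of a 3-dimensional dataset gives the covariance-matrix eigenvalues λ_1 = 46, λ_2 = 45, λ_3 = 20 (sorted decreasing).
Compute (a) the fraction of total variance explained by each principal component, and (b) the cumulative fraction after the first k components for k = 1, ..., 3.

Step 1 — total variance = trace(Sigma) = Σ λ_i = 46 + 45 + 20 = 111.

Step 2 — fraction explained by component i = λ_i / Σ λ:
  PC1: 46/111 = 0.4144
  PC2: 45/111 = 0.4054
  PC3: 20/111 = 0.1802

Step 3 — cumulative fraction after k components = (λ_1 + ... + λ_k) / Σ λ:
  k = 1: 46/111 = 0.4144
  k = 2: (46 + 45)/111 = 91/111 = 0.8198
  k = 3: (46 + 45 + 20)/111 = 111/111 = 1

Summary (fraction, with percent):

explained: PC1 0.4144 (41.44%), PC2 0.4054 (40.54%), PC3 0.1802 (18.02%);  cumulative: 0.4144, 0.8198, 1


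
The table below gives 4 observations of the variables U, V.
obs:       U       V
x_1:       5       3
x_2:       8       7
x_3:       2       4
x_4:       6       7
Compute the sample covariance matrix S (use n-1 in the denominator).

Step 1 — column means:
  mean(U) = (5 + 8 + 2 + 6) / 4 = 21/4 = 5.25
  mean(V) = (3 + 7 + 4 + 7) / 4 = 21/4 = 5.25

Step 2 — sample covariance S[i,j] = (1/(n-1)) · Σ_k (x_{k,i} - mean_i) · (x_{k,j} - mean_j), with n-1 = 3.
  S[U,U] = ((-0.25)·(-0.25) + (2.75)·(2.75) + (-3.25)·(-3.25) + (0.75)·(0.75)) / 3 = 18.75/3 = 6.25
  S[U,V] = ((-0.25)·(-2.25) + (2.75)·(1.75) + (-3.25)·(-1.25) + (0.75)·(1.75)) / 3 = 10.75/3 = 3.5833
  S[V,V] = ((-2.25)·(-2.25) + (1.75)·(1.75) + (-1.25)·(-1.25) + (1.75)·(1.75)) / 3 = 12.75/3 = 4.25

S is symmetric (S[j,i] = S[i,j]). Assembling:

S = [[6.25, 3.5833],
 [3.5833, 4.25]]


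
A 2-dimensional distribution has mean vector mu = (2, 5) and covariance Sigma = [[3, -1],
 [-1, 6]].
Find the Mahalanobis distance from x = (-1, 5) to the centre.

Step 1 — centre the observation: (x - mu) = (-3, 0).

Step 2 — invert Sigma. det(Sigma) = 3·6 - (-1)² = 17.
  Sigma^{-1} = (1/det) · [[d, -b], [-b, a]] = [[0.3529, 0.0588],
 [0.0588, 0.1765]].

Step 3 — form the quadratic (x - mu)^T · Sigma^{-1} · (x - mu):
  Sigma^{-1} · (x - mu) = (-1.0588, -0.1765).
  (x - mu)^T · [Sigma^{-1} · (x - mu)] = (-3)·(-1.0588) + (0)·(-0.1765) = 3.1765.

Step 4 — take square root: d = √(3.1765) ≈ 1.7823.

d(x, mu) = √(3.1765) ≈ 1.7823


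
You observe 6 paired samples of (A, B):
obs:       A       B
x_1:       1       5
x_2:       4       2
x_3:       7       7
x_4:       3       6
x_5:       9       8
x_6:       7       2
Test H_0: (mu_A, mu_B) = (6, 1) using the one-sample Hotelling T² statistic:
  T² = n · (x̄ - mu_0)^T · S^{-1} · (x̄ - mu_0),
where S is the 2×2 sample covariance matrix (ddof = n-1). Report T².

Step 1 — sample mean vector:
  mean(A) = (1 + 4 + 7 + 3 + 9 + 7) / 6 = 31/6 = 5.1667
  mean(B) = (5 + 2 + 7 + 6 + 8 + 2) / 6 = 30/6 = 5
  x̄ = (5.1667, 5),  deviation x̄ - mu_0 = (5.1667, 5) - (6, 1) = (-0.8333, 4).

Step 2 — sample covariance matrix, S[i,j] = (1/(n-1)) · Σ_k (x_{k,i} - mean_i) · (x_{k,j} - mean_j), divisor n-1 = 5:
  S[A,A] = ((-4.1667)·(-4.1667) + (-1.1667)·(-1.1667) + (1.8333)·(1.8333) + (-2.1667)·(-2.1667) + (3.8333)·(3.8333) + (1.8333)·(1.8333)) / 5 = 44.8333/5 = 8.9667
  S[A,B] = ((-4.1667)·(0) + (-1.1667)·(-3) + (1.8333)·(2) + (-2.1667)·(1) + (3.8333)·(3) + (1.8333)·(-3)) / 5 = 11/5 = 2.2
  S[B,B] = ((0)·(0) + (-3)·(-3) + (2)·(2) + (1)·(1) + (3)·(3) + (-3)·(-3)) / 5 = 32/5 = 6.4
  S = [[8.9667, 2.2],
 [2.2, 6.4]].

Step 3 — invert S. det(S) = 8.9667·6.4 - (2.2)² = 52.5467.
  S^{-1} = (1/det) · [[d, -b], [-b, a]] = [[0.1218, -0.0419],
 [-0.0419, 0.1706]].

Step 4 — quadratic form (x̄ - mu_0)^T · S^{-1} · (x̄ - mu_0):
  S^{-1} · (x̄ - mu_0) = (-0.269, 0.7175),
  (x̄ - mu_0)^T · [...] = (-0.8333)·(-0.269) + (4)·(0.7175) = 3.094.

Step 5 — scale by n: T² = 6 · 3.094 = 18.5638.

T² ≈ 18.5638


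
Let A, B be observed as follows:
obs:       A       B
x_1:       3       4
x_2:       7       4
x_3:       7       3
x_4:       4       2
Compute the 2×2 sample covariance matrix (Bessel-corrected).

Step 1 — column means:
  mean(A) = (3 + 7 + 7 + 4) / 4 = 21/4 = 5.25
  mean(B) = (4 + 4 + 3 + 2) / 4 = 13/4 = 3.25

Step 2 — sample covariance S[i,j] = (1/(n-1)) · Σ_k (x_{k,i} - mean_i) · (x_{k,j} - mean_j), with n-1 = 3.
  S[A,A] = ((-2.25)·(-2.25) + (1.75)·(1.75) + (1.75)·(1.75) + (-1.25)·(-1.25)) / 3 = 12.75/3 = 4.25
  S[A,B] = ((-2.25)·(0.75) + (1.75)·(0.75) + (1.75)·(-0.25) + (-1.25)·(-1.25)) / 3 = 0.75/3 = 0.25
  S[B,B] = ((0.75)·(0.75) + (0.75)·(0.75) + (-0.25)·(-0.25) + (-1.25)·(-1.25)) / 3 = 2.75/3 = 0.9167

S is symmetric (S[j,i] = S[i,j]). Assembling:

S = [[4.25, 0.25],
 [0.25, 0.9167]]


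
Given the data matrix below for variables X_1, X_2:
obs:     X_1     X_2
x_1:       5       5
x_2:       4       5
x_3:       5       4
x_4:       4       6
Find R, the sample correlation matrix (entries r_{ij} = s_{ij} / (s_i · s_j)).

Step 1 — column means:
  mean(X_1) = (5 + 4 + 5 + 4) / 4 = 18/4 = 4.5
  mean(X_2) = (5 + 5 + 4 + 6) / 4 = 20/4 = 5

Step 2 — sample variances and covariances s[i,j] = (1/(n-1)) · Σ_k (x_{k,i} - mean_i) · (x_{k,j} - mean_j), with n-1 = 3:
  s[X_1,X_1] = ((0.5)·(0.5) + (-0.5)·(-0.5) + (0.5)·(0.5) + (-0.5)·(-0.5)) / 3 = 1/3 = 0.3333
  s[X_1,X_2] = ((0.5)·(0) + (-0.5)·(0) + (0.5)·(-1) + (-0.5)·(1)) / 3 = -1/3 = -0.3333
  s[X_2,X_2] = ((0)·(0) + (0)·(0) + (-1)·(-1) + (1)·(1)) / 3 = 2/3 = 0.6667
  Sample standard deviations s_i = √(s[i,i]):
  s(X_1) = √(0.3333) = 0.5774
  s(X_2) = √(0.6667) = 0.8165

Step 3 — r_{ij} = s_{ij} / (s_i · s_j):
  r[X_1,X_1] = 1 (diagonal).
  r[X_1,X_2] = -0.3333 / (0.5774 · 0.8165) = -0.3333 / 0.4714 = -0.7071
  r[X_2,X_2] = 1 (diagonal).

R is symmetric with unit diagonal. Assembling:

R = [[1, -0.7071],
 [-0.7071, 1]]


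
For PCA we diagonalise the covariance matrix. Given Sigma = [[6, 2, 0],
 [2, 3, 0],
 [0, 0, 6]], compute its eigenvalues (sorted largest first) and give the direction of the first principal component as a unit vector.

Step 1 — characteristic polynomial p(λ) = det(λI - Sigma) = λ³ - tr·λ² + c_1·λ - det, where tr = trace, c_1 = sum of the principal 2×2 minors, det = det(Sigma):
  tr = 6 + 3 + 6 = 15,
  c_1 = (6·3 - (2)²) + (6·6 - (0)²) + (3·6 - (0)²) = 14 + 36 + 18 = 68,
  det = 6·(3·6 - (0)²) - (2)·((2)·6 - (0)·(0)) + (0)·((2)·(0) - 3·(0)) = 6·(18) - (2)·(12) + (0)·(0) = 84.
  So p(λ) = λ³ - 15λ² + 68λ - 84.
Step 2 — look for an integer root (rational root theorem: any rational root is an integer divisor of 84). Testing λ = 2:
  p(2) = 8 - 60 + 136 - 84 = 0  ✓
  Dividing out (λ - 2): p(λ) = (λ - 2)(λ² - 13λ + 42).
Step 3 — remaining eigenvalues from the quadratic λ² - 13λ + 42 = 0:
  Δ = 13² - 4·42 = 169 - 168 = 1,  λ = (13 ± √1)/2 = (13 ± 1)/2 = 7 or 6.
  Sorted: λ_1 = 7,  λ_2 = 6,  λ_3 = 2  (check: sum = 15 = tr ✓).

Step 4 — unit eigenvector for λ_1 = 7: v spans the null space of (Sigma - λ_1 I), whose rows are
  r_1 = (-1, 2, 0),  r_2 = (2, -4, 0),  r_3 = (0, 0, -1).
  v is orthogonal to every row, so take v ∝ r_1 × r_3 = ((2)·(-1) - (0)·(0), (0)·(0) - (-1)·(-1), (-1)·(0) - (2)·(0)) = (-2, -1, 0).
  Rescale (multiply by -1 so the first nonzero entry is positive): u = (2, 1, 0).
  ||u|| = √((2)² + (1)² + (0)²) = √(5) ≈ 2.2361,  v_1 = u/||u|| ≈ (0.8944, 0.4472, 0) (||v_1|| = 1).

λ_1 = 7,  λ_2 = 6,  λ_3 = 2;  v_1 ≈ (0.8944, 0.4472, 0)


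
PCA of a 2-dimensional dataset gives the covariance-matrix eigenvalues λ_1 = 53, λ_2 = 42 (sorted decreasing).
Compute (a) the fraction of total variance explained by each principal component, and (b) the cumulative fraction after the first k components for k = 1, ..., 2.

Step 1 — total variance = trace(Sigma) = Σ λ_i = 53 + 42 = 95.

Step 2 — fraction explained by component i = λ_i / Σ λ:
  PC1: 53/95 = 0.5579
  PC2: 42/95 = 0.4421

Step 3 — cumulative fraction after k components = (λ_1 + ... + λ_k) / Σ λ:
  k = 1: 53/95 = 0.5579
  k = 2: (53 + 42)/95 = 95/95 = 1

Summary (fraction, with percent):

explained: PC1 0.5579 (55.79%), PC2 0.4421 (44.21%);  cumulative: 0.5579, 1


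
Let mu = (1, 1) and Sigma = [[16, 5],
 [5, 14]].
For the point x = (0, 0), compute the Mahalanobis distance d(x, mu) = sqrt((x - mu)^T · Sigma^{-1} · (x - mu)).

Step 1 — centre the observation: (x - mu) = (-1, -1).

Step 2 — invert Sigma. det(Sigma) = 16·14 - (5)² = 199.
  Sigma^{-1} = (1/det) · [[d, -b], [-b, a]] = [[0.0704, -0.0251],
 [-0.0251, 0.0804]].

Step 3 — form the quadratic (x - mu)^T · Sigma^{-1} · (x - mu):
  Sigma^{-1} · (x - mu) = (-0.0452, -0.0553).
  (x - mu)^T · [Sigma^{-1} · (x - mu)] = (-1)·(-0.0452) + (-1)·(-0.0553) = 0.1005.

Step 4 — take square root: d = √(0.1005) ≈ 0.317.

d(x, mu) = √(0.1005) ≈ 0.317


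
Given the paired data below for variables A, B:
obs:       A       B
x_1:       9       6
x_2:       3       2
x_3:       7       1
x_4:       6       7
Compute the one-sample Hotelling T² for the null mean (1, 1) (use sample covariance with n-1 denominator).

Step 1 — sample mean vector:
  mean(A) = (9 + 3 + 7 + 6) / 4 = 25/4 = 6.25
  mean(B) = (6 + 2 + 1 + 7) / 4 = 16/4 = 4
  x̄ = (6.25, 4),  deviation x̄ - mu_0 = (6.25, 4) - (1, 1) = (5.25, 3).

Step 2 — sample covariance matrix, S[i,j] = (1/(n-1)) · Σ_k (x_{k,i} - mean_i) · (x_{k,j} - mean_j), divisor n-1 = 3:
  S[A,A] = ((2.75)·(2.75) + (-3.25)·(-3.25) + (0.75)·(0.75) + (-0.25)·(-0.25)) / 3 = 18.75/3 = 6.25
  S[A,B] = ((2.75)·(2) + (-3.25)·(-2) + (0.75)·(-3) + (-0.25)·(3)) / 3 = 9/3 = 3
  S[B,B] = ((2)·(2) + (-2)·(-2) + (-3)·(-3) + (3)·(3)) / 3 = 26/3 = 8.6667
  S = [[6.25, 3],
 [3, 8.6667]].

Step 3 — invert S. det(S) = 6.25·8.6667 - (3)² = 45.1667.
  S^{-1} = (1/det) · [[d, -b], [-b, a]] = [[0.1919, -0.0664],
 [-0.0664, 0.1384]].

Step 4 — quadratic form (x̄ - mu_0)^T · S^{-1} · (x̄ - mu_0):
  S^{-1} · (x̄ - mu_0) = (0.8081, 0.0664),
  (x̄ - mu_0)^T · [...] = (5.25)·(0.8081) + (3)·(0.0664) = 4.4419.

Step 5 — scale by n: T² = 4 · 4.4419 = 17.7675.

T² ≈ 17.7675


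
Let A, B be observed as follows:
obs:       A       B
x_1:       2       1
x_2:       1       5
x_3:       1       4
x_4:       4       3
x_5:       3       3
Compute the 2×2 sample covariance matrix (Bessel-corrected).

Step 1 — column means:
  mean(A) = (2 + 1 + 1 + 4 + 3) / 5 = 11/5 = 2.2
  mean(B) = (1 + 5 + 4 + 3 + 3) / 5 = 16/5 = 3.2

Step 2 — sample covariance S[i,j] = (1/(n-1)) · Σ_k (x_{k,i} - mean_i) · (x_{k,j} - mean_j), with n-1 = 4.
  S[A,A] = ((-0.2)·(-0.2) + (-1.2)·(-1.2) + (-1.2)·(-1.2) + (1.8)·(1.8) + (0.8)·(0.8)) / 4 = 6.8/4 = 1.7
  S[A,B] = ((-0.2)·(-2.2) + (-1.2)·(1.8) + (-1.2)·(0.8) + (1.8)·(-0.2) + (0.8)·(-0.2)) / 4 = -3.2/4 = -0.8
  S[B,B] = ((-2.2)·(-2.2) + (1.8)·(1.8) + (0.8)·(0.8) + (-0.2)·(-0.2) + (-0.2)·(-0.2)) / 4 = 8.8/4 = 2.2

S is symmetric (S[j,i] = S[i,j]). Assembling:

S = [[1.7, -0.8],
 [-0.8, 2.2]]


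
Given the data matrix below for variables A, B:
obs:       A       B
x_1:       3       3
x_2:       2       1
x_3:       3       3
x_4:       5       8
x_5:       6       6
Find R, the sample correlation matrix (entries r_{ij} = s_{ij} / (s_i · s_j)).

Step 1 — column means:
  mean(A) = (3 + 2 + 3 + 5 + 6) / 5 = 19/5 = 3.8
  mean(B) = (3 + 1 + 3 + 8 + 6) / 5 = 21/5 = 4.2

Step 2 — sample variances and covariances s[i,j] = (1/(n-1)) · Σ_k (x_{k,i} - mean_i) · (x_{k,j} - mean_j), with n-1 = 4:
  s[A,A] = ((-0.8)·(-0.8) + (-1.8)·(-1.8) + (-0.8)·(-0.8) + (1.2)·(1.2) + (2.2)·(2.2)) / 4 = 10.8/4 = 2.7
  s[A,B] = ((-0.8)·(-1.2) + (-1.8)·(-3.2) + (-0.8)·(-1.2) + (1.2)·(3.8) + (2.2)·(1.8)) / 4 = 16.2/4 = 4.05
  s[B,B] = ((-1.2)·(-1.2) + (-3.2)·(-3.2) + (-1.2)·(-1.2) + (3.8)·(3.8) + (1.8)·(1.8)) / 4 = 30.8/4 = 7.7
  Sample standard deviations s_i = √(s[i,i]):
  s(A) = √(2.7) = 1.6432
  s(B) = √(7.7) = 2.7749

Step 3 — r_{ij} = s_{ij} / (s_i · s_j):
  r[A,A] = 1 (diagonal).
  r[A,B] = 4.05 / (1.6432 · 2.7749) = 4.05 / 4.5596 = 0.8882
  r[B,B] = 1 (diagonal).

R is symmetric with unit diagonal. Assembling:

R = [[1, 0.8882],
 [0.8882, 1]]


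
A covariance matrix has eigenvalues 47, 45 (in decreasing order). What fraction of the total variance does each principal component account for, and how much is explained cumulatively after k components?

Step 1 — total variance = trace(Sigma) = Σ λ_i = 47 + 45 = 92.

Step 2 — fraction explained by component i = λ_i / Σ λ:
  PC1: 47/92 = 0.5109
  PC2: 45/92 = 0.4891

Step 3 — cumulative fraction after k components = (λ_1 + ... + λ_k) / Σ λ:
  k = 1: 47/92 = 0.5109
  k = 2: (47 + 45)/92 = 92/92 = 1

Summary (fraction, with percent):

explained: PC1 0.5109 (51.09%), PC2 0.4891 (48.91%);  cumulative: 0.5109, 1


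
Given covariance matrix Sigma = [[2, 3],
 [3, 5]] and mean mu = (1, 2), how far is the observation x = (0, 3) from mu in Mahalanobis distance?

Step 1 — centre the observation: (x - mu) = (-1, 1).

Step 2 — invert Sigma. det(Sigma) = 2·5 - (3)² = 1.
  Sigma^{-1} = (1/det) · [[d, -b], [-b, a]] = [[5, -3],
 [-3, 2]].

Step 3 — form the quadratic (x - mu)^T · Sigma^{-1} · (x - mu):
  Sigma^{-1} · (x - mu) = (-8, 5).
  (x - mu)^T · [Sigma^{-1} · (x - mu)] = (-1)·(-8) + (1)·(5) = 13.

Step 4 — take square root: d = √(13) ≈ 3.6056.

d(x, mu) = √(13) ≈ 3.6056


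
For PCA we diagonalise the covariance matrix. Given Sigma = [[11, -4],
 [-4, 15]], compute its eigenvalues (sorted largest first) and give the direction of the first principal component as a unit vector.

Step 1 — characteristic polynomial of 2×2 Sigma:
  det(Sigma - λI) = λ² - trace · λ + det = 0.
  trace = 11 + 15 = 26, det = 11·15 - (-4)² = 149.
Step 2 — discriminant:
  Δ = trace² - 4·det = 676 - 596 = 80.
Step 3 — eigenvalues:
  λ = (trace ± √Δ)/2 = (26 ± 8.9443)/2,
  λ_1 = 17.4721,  λ_2 = 8.5279.

Step 4 — unit eigenvector for λ_1: solve (Sigma - λ_1 I)v = 0. First row:
  (11 - 17.4721)·v_x + (-4)·v_y = 0, i.e. (-6.4721)·v_x + (-4)·v_y = 0,
  so v ∝ (b, λ_1 - a) = (-4, 6.4721); multiply by -1 so the first entry is positive: u = (4, -6.4721).
  ||u|| = √((4)² + (-6.4721)²) = √(57.8885) ≈ 7.6085,
  v_1 = u/||u|| ≈ (0.5257, -0.8507) (||v_1|| = 1).

λ_1 = 17.4721,  λ_2 = 8.5279;  v_1 ≈ (0.5257, -0.8507)


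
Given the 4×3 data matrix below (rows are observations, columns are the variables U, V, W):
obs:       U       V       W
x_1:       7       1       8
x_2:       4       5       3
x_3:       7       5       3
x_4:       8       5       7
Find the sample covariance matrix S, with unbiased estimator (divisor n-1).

Step 1 — column means:
  mean(U) = (7 + 4 + 7 + 8) / 4 = 26/4 = 6.5
  mean(V) = (1 + 5 + 5 + 5) / 4 = 16/4 = 4
  mean(W) = (8 + 3 + 3 + 7) / 4 = 21/4 = 5.25

Step 2 — sample covariance S[i,j] = (1/(n-1)) · Σ_k (x_{k,i} - mean_i) · (x_{k,j} - mean_j), with n-1 = 3.
  S[U,U] = ((0.5)·(0.5) + (-2.5)·(-2.5) + (0.5)·(0.5) + (1.5)·(1.5)) / 3 = 9/3 = 3
  S[U,V] = ((0.5)·(-3) + (-2.5)·(1) + (0.5)·(1) + (1.5)·(1)) / 3 = -2/3 = -0.6667
  S[U,W] = ((0.5)·(2.75) + (-2.5)·(-2.25) + (0.5)·(-2.25) + (1.5)·(1.75)) / 3 = 8.5/3 = 2.8333
  S[V,V] = ((-3)·(-3) + (1)·(1) + (1)·(1) + (1)·(1)) / 3 = 12/3 = 4
  S[V,W] = ((-3)·(2.75) + (1)·(-2.25) + (1)·(-2.25) + (1)·(1.75)) / 3 = -11/3 = -3.6667
  S[W,W] = ((2.75)·(2.75) + (-2.25)·(-2.25) + (-2.25)·(-2.25) + (1.75)·(1.75)) / 3 = 20.75/3 = 6.9167

S is symmetric (S[j,i] = S[i,j]). Assembling:

S = [[3, -0.6667, 2.8333],
 [-0.6667, 4, -3.6667],
 [2.8333, -3.6667, 6.9167]]


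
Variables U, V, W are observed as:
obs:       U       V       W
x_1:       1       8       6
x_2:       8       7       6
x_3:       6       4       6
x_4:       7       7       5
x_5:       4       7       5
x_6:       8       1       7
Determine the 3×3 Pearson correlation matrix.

Step 1 — column means:
  mean(U) = (1 + 8 + 6 + 7 + 4 + 8) / 6 = 34/6 = 5.6667
  mean(V) = (8 + 7 + 4 + 7 + 7 + 1) / 6 = 34/6 = 5.6667
  mean(W) = (6 + 6 + 6 + 5 + 5 + 7) / 6 = 35/6 = 5.8333

Step 2 — sample variances and covariances s[i,j] = (1/(n-1)) · Σ_k (x_{k,i} - mean_i) · (x_{k,j} - mean_j), with n-1 = 5:
  s[U,U] = ((-4.6667)·(-4.6667) + (2.3333)·(2.3333) + (0.3333)·(0.3333) + (1.3333)·(1.3333) + (-1.6667)·(-1.6667) + (2.3333)·(2.3333)) / 5 = 37.3333/5 = 7.4667
  s[U,V] = ((-4.6667)·(2.3333) + (2.3333)·(1.3333) + (0.3333)·(-1.6667) + (1.3333)·(1.3333) + (-1.6667)·(1.3333) + (2.3333)·(-4.6667)) / 5 = -19.6667/5 = -3.9333
  s[U,W] = ((-4.6667)·(0.1667) + (2.3333)·(0.1667) + (0.3333)·(0.1667) + (1.3333)·(-0.8333) + (-1.6667)·(-0.8333) + (2.3333)·(1.1667)) / 5 = 2.6667/5 = 0.5333
  s[V,V] = ((2.3333)·(2.3333) + (1.3333)·(1.3333) + (-1.6667)·(-1.6667) + (1.3333)·(1.3333) + (1.3333)·(1.3333) + (-4.6667)·(-4.6667)) / 5 = 35.3333/5 = 7.0667
  s[V,W] = ((2.3333)·(0.1667) + (1.3333)·(0.1667) + (-1.6667)·(0.1667) + (1.3333)·(-0.8333) + (1.3333)·(-0.8333) + (-4.6667)·(1.1667)) / 5 = -7.3333/5 = -1.4667
  s[W,W] = ((0.1667)·(0.1667) + (0.1667)·(0.1667) + (0.1667)·(0.1667) + (-0.8333)·(-0.8333) + (-0.8333)·(-0.8333) + (1.1667)·(1.1667)) / 5 = 2.8333/5 = 0.5667
  Sample standard deviations s_i = √(s[i,i]):
  s(U) = √(7.4667) = 2.7325
  s(V) = √(7.0667) = 2.6583
  s(W) = √(0.5667) = 0.7528

Step 3 — r_{ij} = s_{ij} / (s_i · s_j):
  r[U,U] = 1 (diagonal).
  r[U,V] = -3.9333 / (2.7325 · 2.6583) = -3.9333 / 7.2639 = -0.5415
  r[U,W] = 0.5333 / (2.7325 · 0.7528) = 0.5333 / 2.057 = 0.2593
  r[V,V] = 1 (diagonal).
  r[V,W] = -1.4667 / (2.6583 · 0.7528) = -1.4667 / 2.0011 = -0.7329
  r[W,W] = 1 (diagonal).

R is symmetric with unit diagonal. Assembling:

R = [[1, -0.5415, 0.2593],
 [-0.5415, 1, -0.7329],
 [0.2593, -0.7329, 1]]


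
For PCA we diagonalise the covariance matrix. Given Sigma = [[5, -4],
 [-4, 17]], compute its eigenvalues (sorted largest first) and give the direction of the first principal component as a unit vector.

Step 1 — characteristic polynomial of 2×2 Sigma:
  det(Sigma - λI) = λ² - trace · λ + det = 0.
  trace = 5 + 17 = 22, det = 5·17 - (-4)² = 69.
Step 2 — discriminant:
  Δ = trace² - 4·det = 484 - 276 = 208.
Step 3 — eigenvalues:
  λ = (trace ± √Δ)/2 = (22 ± 14.4222)/2,
  λ_1 = 18.2111,  λ_2 = 3.7889.

Step 4 — unit eigenvector for λ_1: solve (Sigma - λ_1 I)v = 0. First row:
  (5 - 18.2111)·v_x + (-4)·v_y = 0, i.e. (-13.2111)·v_x + (-4)·v_y = 0,
  so v ∝ (b, λ_1 - a) = (-4, 13.2111); multiply by -1 so the first entry is positive: u = (4, -13.2111).
  ||u|| = √((4)² + (-13.2111)²) = √(190.5332) ≈ 13.8034,
  v_1 = u/||u|| ≈ (0.2898, -0.9571) (||v_1|| = 1).

λ_1 = 18.2111,  λ_2 = 3.7889;  v_1 ≈ (0.2898, -0.9571)


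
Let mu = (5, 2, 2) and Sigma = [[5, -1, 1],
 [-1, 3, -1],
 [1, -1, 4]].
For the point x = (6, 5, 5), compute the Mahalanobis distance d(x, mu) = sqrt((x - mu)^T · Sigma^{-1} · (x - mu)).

Step 1 — centre the observation: (x - mu) = (1, 3, 3).

Step 2 — invert Sigma (cofactor / det for 3×3, or solve directly):
  Sigma^{-1} = [[0.22, 0.06, -0.04],
 [0.06, 0.38, 0.08],
 [-0.04, 0.08, 0.28]].

Step 3 — form the quadratic (x - mu)^T · Sigma^{-1} · (x - mu):
  Sigma^{-1} · (x - mu) = (0.28, 1.44, 1.04).
  (x - mu)^T · [Sigma^{-1} · (x - mu)] = (1)·(0.28) + (3)·(1.44) + (3)·(1.04) = 7.72.

Step 4 — take square root: d = √(7.72) ≈ 2.7785.

d(x, mu) = √(7.72) ≈ 2.7785


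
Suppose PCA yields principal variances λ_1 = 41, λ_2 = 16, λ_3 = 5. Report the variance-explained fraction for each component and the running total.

Step 1 — total variance = trace(Sigma) = Σ λ_i = 41 + 16 + 5 = 62.

Step 2 — fraction explained by component i = λ_i / Σ λ:
  PC1: 41/62 = 0.6613
  PC2: 16/62 = 0.2581
  PC3: 5/62 = 0.0806

Step 3 — cumulative fraction after k components = (λ_1 + ... + λ_k) / Σ λ:
  k = 1: 41/62 = 0.6613
  k = 2: (41 + 16)/62 = 57/62 = 0.9194
  k = 3: (41 + 16 + 5)/62 = 62/62 = 1

Summary (fraction, with percent):

explained: PC1 0.6613 (66.13%), PC2 0.2581 (25.81%), PC3 0.0806 (8.06%);  cumulative: 0.6613, 0.9194, 1


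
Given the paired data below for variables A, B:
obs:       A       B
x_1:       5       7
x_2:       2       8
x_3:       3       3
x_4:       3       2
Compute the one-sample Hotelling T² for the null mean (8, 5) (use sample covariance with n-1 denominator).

Step 1 — sample mean vector:
  mean(A) = (5 + 2 + 3 + 3) / 4 = 13/4 = 3.25
  mean(B) = (7 + 8 + 3 + 2) / 4 = 20/4 = 5
  x̄ = (3.25, 5),  deviation x̄ - mu_0 = (3.25, 5) - (8, 5) = (-4.75, 0).

Step 2 — sample covariance matrix, S[i,j] = (1/(n-1)) · Σ_k (x_{k,i} - mean_i) · (x_{k,j} - mean_j), divisor n-1 = 3:
  S[A,A] = ((1.75)·(1.75) + (-1.25)·(-1.25) + (-0.25)·(-0.25) + (-0.25)·(-0.25)) / 3 = 4.75/3 = 1.5833
  S[A,B] = ((1.75)·(2) + (-1.25)·(3) + (-0.25)·(-2) + (-0.25)·(-3)) / 3 = 1/3 = 0.3333
  S[B,B] = ((2)·(2) + (3)·(3) + (-2)·(-2) + (-3)·(-3)) / 3 = 26/3 = 8.6667
  S = [[1.5833, 0.3333],
 [0.3333, 8.6667]].

Step 3 — invert S. det(S) = 1.5833·8.6667 - (0.3333)² = 13.6111.
  S^{-1} = (1/det) · [[d, -b], [-b, a]] = [[0.6367, -0.0245],
 [-0.0245, 0.1163]].

Step 4 — quadratic form (x̄ - mu_0)^T · S^{-1} · (x̄ - mu_0):
  S^{-1} · (x̄ - mu_0) = (-3.0245, 0.1163),
  (x̄ - mu_0)^T · [...] = (-4.75)·(-3.0245) + (0)·(0.1163) = 14.3663.

Step 5 — scale by n: T² = 4 · 14.3663 = 57.4653.

T² ≈ 57.4653


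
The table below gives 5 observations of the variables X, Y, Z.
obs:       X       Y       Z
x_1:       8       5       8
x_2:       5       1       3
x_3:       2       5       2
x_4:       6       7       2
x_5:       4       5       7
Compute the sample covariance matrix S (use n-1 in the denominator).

Step 1 — column means:
  mean(X) = (8 + 5 + 2 + 6 + 4) / 5 = 25/5 = 5
  mean(Y) = (5 + 1 + 5 + 7 + 5) / 5 = 23/5 = 4.6
  mean(Z) = (8 + 3 + 2 + 2 + 7) / 5 = 22/5 = 4.4

Step 2 — sample covariance S[i,j] = (1/(n-1)) · Σ_k (x_{k,i} - mean_i) · (x_{k,j} - mean_j), with n-1 = 4.
  S[X,X] = ((3)·(3) + (0)·(0) + (-3)·(-3) + (1)·(1) + (-1)·(-1)) / 4 = 20/4 = 5
  S[X,Y] = ((3)·(0.4) + (0)·(-3.6) + (-3)·(0.4) + (1)·(2.4) + (-1)·(0.4)) / 4 = 2/4 = 0.5
  S[X,Z] = ((3)·(3.6) + (0)·(-1.4) + (-3)·(-2.4) + (1)·(-2.4) + (-1)·(2.6)) / 4 = 13/4 = 3.25
  S[Y,Y] = ((0.4)·(0.4) + (-3.6)·(-3.6) + (0.4)·(0.4) + (2.4)·(2.4) + (0.4)·(0.4)) / 4 = 19.2/4 = 4.8
  S[Y,Z] = ((0.4)·(3.6) + (-3.6)·(-1.4) + (0.4)·(-2.4) + (2.4)·(-2.4) + (0.4)·(2.6)) / 4 = 0.8/4 = 0.2
  S[Z,Z] = ((3.6)·(3.6) + (-1.4)·(-1.4) + (-2.4)·(-2.4) + (-2.4)·(-2.4) + (2.6)·(2.6)) / 4 = 33.2/4 = 8.3

S is symmetric (S[j,i] = S[i,j]). Assembling:

S = [[5, 0.5, 3.25],
 [0.5, 4.8, 0.2],
 [3.25, 0.2, 8.3]]


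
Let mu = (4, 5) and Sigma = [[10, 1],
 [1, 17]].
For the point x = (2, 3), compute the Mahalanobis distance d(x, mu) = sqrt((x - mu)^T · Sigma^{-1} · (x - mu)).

Step 1 — centre the observation: (x - mu) = (-2, -2).

Step 2 — invert Sigma. det(Sigma) = 10·17 - (1)² = 169.
  Sigma^{-1} = (1/det) · [[d, -b], [-b, a]] = [[0.1006, -0.0059],
 [-0.0059, 0.0592]].

Step 3 — form the quadratic (x - mu)^T · Sigma^{-1} · (x - mu):
  Sigma^{-1} · (x - mu) = (-0.1893, -0.1065).
  (x - mu)^T · [Sigma^{-1} · (x - mu)] = (-2)·(-0.1893) + (-2)·(-0.1065) = 0.5917.

Step 4 — take square root: d = √(0.5917) ≈ 0.7692.

d(x, mu) = √(0.5917) ≈ 0.7692


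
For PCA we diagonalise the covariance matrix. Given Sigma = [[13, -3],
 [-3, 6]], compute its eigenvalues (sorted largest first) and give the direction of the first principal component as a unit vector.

Step 1 — characteristic polynomial of 2×2 Sigma:
  det(Sigma - λI) = λ² - trace · λ + det = 0.
  trace = 13 + 6 = 19, det = 13·6 - (-3)² = 69.
Step 2 — discriminant:
  Δ = trace² - 4·det = 361 - 276 = 85.
Step 3 — eigenvalues:
  λ = (trace ± √Δ)/2 = (19 ± 9.2195)/2,
  λ_1 = 14.1098,  λ_2 = 4.8902.

Step 4 — unit eigenvector for λ_1: solve (Sigma - λ_1 I)v = 0. First row:
  (13 - 14.1098)·v_x + (-3)·v_y = 0, i.e. (-1.1098)·v_x + (-3)·v_y = 0,
  so v ∝ (b, λ_1 - a) = (-3, 1.1098); multiply by -1 so the first entry is positive: u = (3, -1.1098).
  ||u|| = √((3)² + (-1.1098)²) = √(10.2316) ≈ 3.1987,
  v_1 = u/||u|| ≈ (0.9379, -0.3469) (||v_1|| = 1).

λ_1 = 14.1098,  λ_2 = 4.8902;  v_1 ≈ (0.9379, -0.3469)


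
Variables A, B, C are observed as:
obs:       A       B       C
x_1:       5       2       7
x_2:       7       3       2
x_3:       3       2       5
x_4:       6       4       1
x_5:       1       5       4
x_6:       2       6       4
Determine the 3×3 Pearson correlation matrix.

Step 1 — column means:
  mean(A) = (5 + 7 + 3 + 6 + 1 + 2) / 6 = 24/6 = 4
  mean(B) = (2 + 3 + 2 + 4 + 5 + 6) / 6 = 22/6 = 3.6667
  mean(C) = (7 + 2 + 5 + 1 + 4 + 4) / 6 = 23/6 = 3.8333

Step 2 — sample variances and covariances s[i,j] = (1/(n-1)) · Σ_k (x_{k,i} - mean_i) · (x_{k,j} - mean_j), with n-1 = 5:
  s[A,A] = ((1)·(1) + (3)·(3) + (-1)·(-1) + (2)·(2) + (-3)·(-3) + (-2)·(-2)) / 5 = 28/5 = 5.6
  s[A,B] = ((1)·(-1.6667) + (3)·(-0.6667) + (-1)·(-1.6667) + (2)·(0.3333) + (-3)·(1.3333) + (-2)·(2.3333)) / 5 = -10/5 = -2
  s[A,C] = ((1)·(3.1667) + (3)·(-1.8333) + (-1)·(1.1667) + (2)·(-2.8333) + (-3)·(0.1667) + (-2)·(0.1667)) / 5 = -10/5 = -2
  s[B,B] = ((-1.6667)·(-1.6667) + (-0.6667)·(-0.6667) + (-1.6667)·(-1.6667) + (0.3333)·(0.3333) + (1.3333)·(1.3333) + (2.3333)·(2.3333)) / 5 = 13.3333/5 = 2.6667
  s[B,C] = ((-1.6667)·(3.1667) + (-0.6667)·(-1.8333) + (-1.6667)·(1.1667) + (0.3333)·(-2.8333) + (1.3333)·(0.1667) + (2.3333)·(0.1667)) / 5 = -6.3333/5 = -1.2667
  s[C,C] = ((3.1667)·(3.1667) + (-1.8333)·(-1.8333) + (1.1667)·(1.1667) + (-2.8333)·(-2.8333) + (0.1667)·(0.1667) + (0.1667)·(0.1667)) / 5 = 22.8333/5 = 4.5667
  Sample standard deviations s_i = √(s[i,i]):
  s(A) = √(5.6) = 2.3664
  s(B) = √(2.6667) = 1.633
  s(C) = √(4.5667) = 2.137

Step 3 — r_{ij} = s_{ij} / (s_i · s_j):
  r[A,A] = 1 (diagonal).
  r[A,B] = -2 / (2.3664 · 1.633) = -2 / 3.8644 = -0.5175
  r[A,C] = -2 / (2.3664 · 2.137) = -2 / 5.057 = -0.3955
  r[B,B] = 1 (diagonal).
  r[B,C] = -1.2667 / (1.633 · 2.137) = -1.2667 / 3.4897 = -0.363
  r[C,C] = 1 (diagonal).

R is symmetric with unit diagonal. Assembling:

R = [[1, -0.5175, -0.3955],
 [-0.5175, 1, -0.363],
 [-0.3955, -0.363, 1]]


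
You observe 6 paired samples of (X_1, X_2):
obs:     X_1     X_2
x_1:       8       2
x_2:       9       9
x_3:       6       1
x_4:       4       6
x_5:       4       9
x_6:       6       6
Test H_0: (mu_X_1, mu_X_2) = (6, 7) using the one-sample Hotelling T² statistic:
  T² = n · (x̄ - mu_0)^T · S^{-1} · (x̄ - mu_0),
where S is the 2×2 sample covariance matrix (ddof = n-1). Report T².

Step 1 — sample mean vector:
  mean(X_1) = (8 + 9 + 6 + 4 + 4 + 6) / 6 = 37/6 = 6.1667
  mean(X_2) = (2 + 9 + 1 + 6 + 9 + 6) / 6 = 33/6 = 5.5
  x̄ = (6.1667, 5.5),  deviation x̄ - mu_0 = (6.1667, 5.5) - (6, 7) = (0.1667, -1.5).

Step 2 — sample covariance matrix, S[i,j] = (1/(n-1)) · Σ_k (x_{k,i} - mean_i) · (x_{k,j} - mean_j), divisor n-1 = 5:
  S[X_1,X_1] = ((1.8333)·(1.8333) + (2.8333)·(2.8333) + (-0.1667)·(-0.1667) + (-2.1667)·(-2.1667) + (-2.1667)·(-2.1667) + (-0.1667)·(-0.1667)) / 5 = 20.8333/5 = 4.1667
  S[X_1,X_2] = ((1.8333)·(-3.5) + (2.8333)·(3.5) + (-0.1667)·(-4.5) + (-2.1667)·(0.5) + (-2.1667)·(3.5) + (-0.1667)·(0.5)) / 5 = -4.5/5 = -0.9
  S[X_2,X_2] = ((-3.5)·(-3.5) + (3.5)·(3.5) + (-4.5)·(-4.5) + (0.5)·(0.5) + (3.5)·(3.5) + (0.5)·(0.5)) / 5 = 57.5/5 = 11.5
  S = [[4.1667, -0.9],
 [-0.9, 11.5]].

Step 3 — invert S. det(S) = 4.1667·11.5 - (-0.9)² = 47.1067.
  S^{-1} = (1/det) · [[d, -b], [-b, a]] = [[0.2441, 0.0191],
 [0.0191, 0.0885]].

Step 4 — quadratic form (x̄ - mu_0)^T · S^{-1} · (x̄ - mu_0):
  S^{-1} · (x̄ - mu_0) = (0.012, -0.1295),
  (x̄ - mu_0)^T · [...] = (0.1667)·(0.012) + (-1.5)·(-0.1295) = 0.1962.

Step 5 — scale by n: T² = 6 · 0.1962 = 1.1775.

T² ≈ 1.1775


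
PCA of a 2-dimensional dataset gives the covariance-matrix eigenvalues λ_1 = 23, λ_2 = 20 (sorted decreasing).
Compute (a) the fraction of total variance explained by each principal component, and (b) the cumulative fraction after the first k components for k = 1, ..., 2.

Step 1 — total variance = trace(Sigma) = Σ λ_i = 23 + 20 = 43.

Step 2 — fraction explained by component i = λ_i / Σ λ:
  PC1: 23/43 = 0.5349
  PC2: 20/43 = 0.4651

Step 3 — cumulative fraction after k components = (λ_1 + ... + λ_k) / Σ λ:
  k = 1: 23/43 = 0.5349
  k = 2: (23 + 20)/43 = 43/43 = 1

Summary (fraction, with percent):

explained: PC1 0.5349 (53.49%), PC2 0.4651 (46.51%);  cumulative: 0.5349, 1


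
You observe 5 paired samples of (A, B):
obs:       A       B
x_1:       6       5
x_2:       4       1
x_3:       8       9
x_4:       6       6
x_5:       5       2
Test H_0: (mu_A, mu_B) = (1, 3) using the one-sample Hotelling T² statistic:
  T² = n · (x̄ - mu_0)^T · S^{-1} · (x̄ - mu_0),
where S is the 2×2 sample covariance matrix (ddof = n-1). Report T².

Step 1 — sample mean vector:
  mean(A) = (6 + 4 + 8 + 6 + 5) / 5 = 29/5 = 5.8
  mean(B) = (5 + 1 + 9 + 6 + 2) / 5 = 23/5 = 4.6
  x̄ = (5.8, 4.6),  deviation x̄ - mu_0 = (5.8, 4.6) - (1, 3) = (4.8, 1.6).

Step 2 — sample covariance matrix, S[i,j] = (1/(n-1)) · Σ_k (x_{k,i} - mean_i) · (x_{k,j} - mean_j), divisor n-1 = 4:
  S[A,A] = ((0.2)·(0.2) + (-1.8)·(-1.8) + (2.2)·(2.2) + (0.2)·(0.2) + (-0.8)·(-0.8)) / 4 = 8.8/4 = 2.2
  S[A,B] = ((0.2)·(0.4) + (-1.8)·(-3.6) + (2.2)·(4.4) + (0.2)·(1.4) + (-0.8)·(-2.6)) / 4 = 18.6/4 = 4.65
  S[B,B] = ((0.4)·(0.4) + (-3.6)·(-3.6) + (4.4)·(4.4) + (1.4)·(1.4) + (-2.6)·(-2.6)) / 4 = 41.2/4 = 10.3
  S = [[2.2, 4.65],
 [4.65, 10.3]].

Step 3 — invert S. det(S) = 2.2·10.3 - (4.65)² = 1.0375.
  S^{-1} = (1/det) · [[d, -b], [-b, a]] = [[9.9277, -4.4819],
 [-4.4819, 2.1205]].

Step 4 — quadratic form (x̄ - mu_0)^T · S^{-1} · (x̄ - mu_0):
  S^{-1} · (x̄ - mu_0) = (40.4819, -18.1205),
  (x̄ - mu_0)^T · [...] = (4.8)·(40.4819) + (1.6)·(-18.1205) = 165.3205.

Step 5 — scale by n: T² = 5 · 165.3205 = 826.6024.

T² ≈ 826.6024
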